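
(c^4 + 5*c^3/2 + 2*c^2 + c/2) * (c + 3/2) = c^5 + 4*c^4 + 23*c^3/4 + 7*c^2/2 + 3*c/4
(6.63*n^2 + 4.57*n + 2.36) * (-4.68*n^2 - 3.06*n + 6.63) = -31.0284*n^4 - 41.6754*n^3 + 18.9279*n^2 + 23.0775*n + 15.6468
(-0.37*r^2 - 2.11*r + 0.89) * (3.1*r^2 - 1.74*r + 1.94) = -1.147*r^4 - 5.8972*r^3 + 5.7126*r^2 - 5.642*r + 1.7266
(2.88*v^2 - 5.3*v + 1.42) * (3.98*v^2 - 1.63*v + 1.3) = 11.4624*v^4 - 25.7884*v^3 + 18.0346*v^2 - 9.2046*v + 1.846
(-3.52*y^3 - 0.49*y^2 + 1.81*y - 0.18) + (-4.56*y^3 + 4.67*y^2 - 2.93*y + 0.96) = -8.08*y^3 + 4.18*y^2 - 1.12*y + 0.78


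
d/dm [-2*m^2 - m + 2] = -4*m - 1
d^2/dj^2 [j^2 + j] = 2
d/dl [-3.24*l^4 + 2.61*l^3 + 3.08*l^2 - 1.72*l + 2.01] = -12.96*l^3 + 7.83*l^2 + 6.16*l - 1.72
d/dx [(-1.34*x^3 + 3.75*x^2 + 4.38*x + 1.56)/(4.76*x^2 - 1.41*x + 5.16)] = (-6.3784*x^4 + 3.7788*x^3 - 46.8795*x^2 + 23.8488*x + 24.8004)/(22.6576*x^4 - 13.4232*x^3 + 51.1113*x^2 - 14.5512*x + 26.6256)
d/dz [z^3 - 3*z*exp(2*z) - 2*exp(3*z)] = 3*z^2 - 6*z*exp(2*z) - 6*exp(3*z) - 3*exp(2*z)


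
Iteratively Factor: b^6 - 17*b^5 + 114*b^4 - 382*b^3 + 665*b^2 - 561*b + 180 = (b - 1)*(b^5 - 16*b^4 + 98*b^3 - 284*b^2 + 381*b - 180) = (b - 5)*(b - 1)*(b^4 - 11*b^3 + 43*b^2 - 69*b + 36) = (b - 5)*(b - 1)^2*(b^3 - 10*b^2 + 33*b - 36) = (b - 5)*(b - 3)*(b - 1)^2*(b^2 - 7*b + 12) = (b - 5)*(b - 4)*(b - 3)*(b - 1)^2*(b - 3)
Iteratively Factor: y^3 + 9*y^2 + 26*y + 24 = (y + 3)*(y^2 + 6*y + 8) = (y + 3)*(y + 4)*(y + 2)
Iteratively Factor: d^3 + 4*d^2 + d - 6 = (d + 2)*(d^2 + 2*d - 3) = (d + 2)*(d + 3)*(d - 1)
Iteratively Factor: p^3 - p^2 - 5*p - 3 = (p + 1)*(p^2 - 2*p - 3) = (p - 3)*(p + 1)*(p + 1)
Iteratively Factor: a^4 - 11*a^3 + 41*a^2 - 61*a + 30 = (a - 5)*(a^3 - 6*a^2 + 11*a - 6) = (a - 5)*(a - 2)*(a^2 - 4*a + 3) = (a - 5)*(a - 2)*(a - 1)*(a - 3)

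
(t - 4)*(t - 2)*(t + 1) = t^3 - 5*t^2 + 2*t + 8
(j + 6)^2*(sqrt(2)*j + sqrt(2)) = sqrt(2)*j^3 + 13*sqrt(2)*j^2 + 48*sqrt(2)*j + 36*sqrt(2)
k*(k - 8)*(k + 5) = k^3 - 3*k^2 - 40*k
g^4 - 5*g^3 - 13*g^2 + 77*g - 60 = (g - 5)*(g - 3)*(g - 1)*(g + 4)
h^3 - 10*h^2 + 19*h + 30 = (h - 6)*(h - 5)*(h + 1)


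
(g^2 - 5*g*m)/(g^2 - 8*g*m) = (g - 5*m)/(g - 8*m)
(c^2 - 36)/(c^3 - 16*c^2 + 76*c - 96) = (c + 6)/(c^2 - 10*c + 16)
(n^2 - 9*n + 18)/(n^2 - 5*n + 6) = (n - 6)/(n - 2)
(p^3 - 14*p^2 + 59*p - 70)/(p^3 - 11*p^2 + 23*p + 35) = (p - 2)/(p + 1)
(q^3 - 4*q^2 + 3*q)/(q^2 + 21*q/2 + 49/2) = 2*q*(q^2 - 4*q + 3)/(2*q^2 + 21*q + 49)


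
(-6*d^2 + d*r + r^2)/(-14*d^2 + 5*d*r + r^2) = (3*d + r)/(7*d + r)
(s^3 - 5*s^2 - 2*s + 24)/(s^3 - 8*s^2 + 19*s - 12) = (s + 2)/(s - 1)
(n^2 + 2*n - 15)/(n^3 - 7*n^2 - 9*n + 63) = (n + 5)/(n^2 - 4*n - 21)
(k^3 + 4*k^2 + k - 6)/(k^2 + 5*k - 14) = (k^3 + 4*k^2 + k - 6)/(k^2 + 5*k - 14)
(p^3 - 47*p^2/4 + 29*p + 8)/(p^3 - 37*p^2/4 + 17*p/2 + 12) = (4*p^2 - 15*p - 4)/(4*p^2 - 5*p - 6)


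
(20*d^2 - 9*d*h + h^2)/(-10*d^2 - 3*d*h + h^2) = (-4*d + h)/(2*d + h)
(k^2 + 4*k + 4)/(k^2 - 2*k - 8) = (k + 2)/(k - 4)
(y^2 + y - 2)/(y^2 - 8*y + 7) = (y + 2)/(y - 7)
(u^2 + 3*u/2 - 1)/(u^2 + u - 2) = (u - 1/2)/(u - 1)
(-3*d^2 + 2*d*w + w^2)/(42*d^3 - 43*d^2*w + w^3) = (3*d + w)/(-42*d^2 + d*w + w^2)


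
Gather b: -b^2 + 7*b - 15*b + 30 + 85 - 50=-b^2 - 8*b + 65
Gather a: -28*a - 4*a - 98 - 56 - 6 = -32*a - 160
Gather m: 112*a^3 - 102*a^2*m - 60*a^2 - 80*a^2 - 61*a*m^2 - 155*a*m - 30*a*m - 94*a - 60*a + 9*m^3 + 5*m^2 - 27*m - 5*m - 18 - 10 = 112*a^3 - 140*a^2 - 154*a + 9*m^3 + m^2*(5 - 61*a) + m*(-102*a^2 - 185*a - 32) - 28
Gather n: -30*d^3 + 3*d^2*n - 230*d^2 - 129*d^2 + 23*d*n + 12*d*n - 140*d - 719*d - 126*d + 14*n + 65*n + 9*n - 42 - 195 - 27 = -30*d^3 - 359*d^2 - 985*d + n*(3*d^2 + 35*d + 88) - 264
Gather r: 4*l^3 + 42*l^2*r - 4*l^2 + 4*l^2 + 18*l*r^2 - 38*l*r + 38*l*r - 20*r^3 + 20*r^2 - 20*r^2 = 4*l^3 + 42*l^2*r + 18*l*r^2 - 20*r^3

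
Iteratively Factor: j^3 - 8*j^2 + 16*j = (j - 4)*(j^2 - 4*j) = j*(j - 4)*(j - 4)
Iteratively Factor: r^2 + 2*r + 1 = (r + 1)*(r + 1)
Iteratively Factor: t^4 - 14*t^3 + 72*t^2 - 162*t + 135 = (t - 3)*(t^3 - 11*t^2 + 39*t - 45) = (t - 3)^2*(t^2 - 8*t + 15) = (t - 5)*(t - 3)^2*(t - 3)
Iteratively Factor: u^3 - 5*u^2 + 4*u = (u - 1)*(u^2 - 4*u) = u*(u - 1)*(u - 4)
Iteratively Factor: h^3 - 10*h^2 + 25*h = (h - 5)*(h^2 - 5*h) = (h - 5)^2*(h)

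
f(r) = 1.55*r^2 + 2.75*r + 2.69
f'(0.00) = 2.75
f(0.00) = 2.69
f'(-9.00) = -25.15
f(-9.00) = 103.49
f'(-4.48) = -11.14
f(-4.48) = 21.48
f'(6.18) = 21.91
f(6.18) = 78.88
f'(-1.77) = -2.74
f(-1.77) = 2.68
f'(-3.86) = -9.22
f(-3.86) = 15.17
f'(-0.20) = 2.13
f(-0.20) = 2.20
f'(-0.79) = 0.30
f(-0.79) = 1.48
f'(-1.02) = -0.41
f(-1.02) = 1.50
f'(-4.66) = -11.70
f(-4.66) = 23.53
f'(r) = 3.1*r + 2.75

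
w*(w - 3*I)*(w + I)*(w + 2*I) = w^4 + 7*w^2 + 6*I*w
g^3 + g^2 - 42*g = g*(g - 6)*(g + 7)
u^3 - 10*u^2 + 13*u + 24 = (u - 8)*(u - 3)*(u + 1)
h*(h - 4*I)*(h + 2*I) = h^3 - 2*I*h^2 + 8*h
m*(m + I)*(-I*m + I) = -I*m^3 + m^2 + I*m^2 - m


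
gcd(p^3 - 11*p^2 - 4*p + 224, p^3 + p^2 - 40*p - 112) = p^2 - 3*p - 28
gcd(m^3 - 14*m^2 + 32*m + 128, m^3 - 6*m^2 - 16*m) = m^2 - 6*m - 16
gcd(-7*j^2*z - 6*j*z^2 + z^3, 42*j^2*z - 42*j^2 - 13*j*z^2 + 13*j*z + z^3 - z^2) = -7*j + z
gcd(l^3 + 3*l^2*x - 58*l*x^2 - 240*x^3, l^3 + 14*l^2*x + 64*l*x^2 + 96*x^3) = l + 6*x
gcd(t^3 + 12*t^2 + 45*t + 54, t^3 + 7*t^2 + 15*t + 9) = t^2 + 6*t + 9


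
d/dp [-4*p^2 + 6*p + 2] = 6 - 8*p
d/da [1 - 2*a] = -2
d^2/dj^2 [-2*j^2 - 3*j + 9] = -4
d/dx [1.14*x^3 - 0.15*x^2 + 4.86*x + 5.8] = 3.42*x^2 - 0.3*x + 4.86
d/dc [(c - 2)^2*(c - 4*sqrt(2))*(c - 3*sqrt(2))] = 4*c^3 - 21*sqrt(2)*c^2 - 12*c^2 + 56*c + 56*sqrt(2)*c - 96 - 28*sqrt(2)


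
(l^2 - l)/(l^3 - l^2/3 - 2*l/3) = 3/(3*l + 2)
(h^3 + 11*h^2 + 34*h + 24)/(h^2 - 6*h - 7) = (h^2 + 10*h + 24)/(h - 7)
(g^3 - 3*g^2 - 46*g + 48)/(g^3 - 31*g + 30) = (g - 8)/(g - 5)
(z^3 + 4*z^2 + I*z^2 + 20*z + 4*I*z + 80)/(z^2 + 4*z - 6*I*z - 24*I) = (z^2 + I*z + 20)/(z - 6*I)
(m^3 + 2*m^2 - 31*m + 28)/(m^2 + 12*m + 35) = (m^2 - 5*m + 4)/(m + 5)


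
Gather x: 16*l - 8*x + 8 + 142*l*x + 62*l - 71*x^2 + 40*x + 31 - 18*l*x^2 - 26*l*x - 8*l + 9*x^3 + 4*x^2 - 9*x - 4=70*l + 9*x^3 + x^2*(-18*l - 67) + x*(116*l + 23) + 35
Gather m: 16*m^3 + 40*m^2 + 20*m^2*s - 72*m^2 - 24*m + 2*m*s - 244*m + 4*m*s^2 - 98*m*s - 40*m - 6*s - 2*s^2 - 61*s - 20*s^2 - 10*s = 16*m^3 + m^2*(20*s - 32) + m*(4*s^2 - 96*s - 308) - 22*s^2 - 77*s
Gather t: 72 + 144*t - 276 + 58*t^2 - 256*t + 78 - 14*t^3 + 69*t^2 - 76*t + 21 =-14*t^3 + 127*t^2 - 188*t - 105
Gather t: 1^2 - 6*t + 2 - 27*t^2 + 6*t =3 - 27*t^2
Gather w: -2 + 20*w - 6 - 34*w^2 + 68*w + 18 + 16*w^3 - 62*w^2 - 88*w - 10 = 16*w^3 - 96*w^2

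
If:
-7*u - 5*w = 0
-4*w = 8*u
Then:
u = 0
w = 0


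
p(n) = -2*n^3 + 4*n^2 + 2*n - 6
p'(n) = -6*n^2 + 8*n + 2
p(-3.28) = 101.05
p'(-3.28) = -88.79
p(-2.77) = 61.66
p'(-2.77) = -66.20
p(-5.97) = 550.18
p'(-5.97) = -259.61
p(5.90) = -265.72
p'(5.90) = -159.66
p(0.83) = -2.73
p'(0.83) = 4.51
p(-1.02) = -1.76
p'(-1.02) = -12.40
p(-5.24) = 381.11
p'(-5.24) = -204.67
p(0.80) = -2.86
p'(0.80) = 4.56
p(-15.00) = 7614.00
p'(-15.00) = -1468.00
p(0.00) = -6.00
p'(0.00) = 2.00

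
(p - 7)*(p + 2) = p^2 - 5*p - 14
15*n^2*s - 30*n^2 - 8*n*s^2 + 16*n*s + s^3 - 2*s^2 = (-5*n + s)*(-3*n + s)*(s - 2)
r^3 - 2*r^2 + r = r*(r - 1)^2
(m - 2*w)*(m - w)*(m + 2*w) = m^3 - m^2*w - 4*m*w^2 + 4*w^3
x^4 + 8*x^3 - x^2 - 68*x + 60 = (x - 2)*(x - 1)*(x + 5)*(x + 6)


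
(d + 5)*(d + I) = d^2 + 5*d + I*d + 5*I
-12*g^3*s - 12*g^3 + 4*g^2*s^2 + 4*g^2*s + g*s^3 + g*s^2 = (-2*g + s)*(6*g + s)*(g*s + g)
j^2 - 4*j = j*(j - 4)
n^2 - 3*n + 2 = (n - 2)*(n - 1)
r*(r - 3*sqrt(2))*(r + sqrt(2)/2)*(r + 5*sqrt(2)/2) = r^4 - 31*r^2/2 - 15*sqrt(2)*r/2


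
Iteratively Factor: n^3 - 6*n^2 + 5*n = (n - 1)*(n^2 - 5*n) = (n - 5)*(n - 1)*(n)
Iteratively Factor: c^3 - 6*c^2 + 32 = (c - 4)*(c^2 - 2*c - 8) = (c - 4)^2*(c + 2)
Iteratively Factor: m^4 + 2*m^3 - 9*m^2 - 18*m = (m + 3)*(m^3 - m^2 - 6*m) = (m - 3)*(m + 3)*(m^2 + 2*m) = m*(m - 3)*(m + 3)*(m + 2)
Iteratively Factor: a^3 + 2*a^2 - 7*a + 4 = (a - 1)*(a^2 + 3*a - 4) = (a - 1)*(a + 4)*(a - 1)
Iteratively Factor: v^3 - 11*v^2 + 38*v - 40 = (v - 2)*(v^2 - 9*v + 20) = (v - 4)*(v - 2)*(v - 5)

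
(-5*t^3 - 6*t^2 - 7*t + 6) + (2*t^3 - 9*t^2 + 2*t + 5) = -3*t^3 - 15*t^2 - 5*t + 11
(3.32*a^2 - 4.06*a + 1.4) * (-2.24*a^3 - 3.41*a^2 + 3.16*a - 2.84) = -7.4368*a^5 - 2.2268*a^4 + 21.1998*a^3 - 27.0324*a^2 + 15.9544*a - 3.976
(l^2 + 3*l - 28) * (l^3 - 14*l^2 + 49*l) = l^5 - 11*l^4 - 21*l^3 + 539*l^2 - 1372*l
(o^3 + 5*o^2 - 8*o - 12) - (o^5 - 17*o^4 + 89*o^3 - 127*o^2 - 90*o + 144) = -o^5 + 17*o^4 - 88*o^3 + 132*o^2 + 82*o - 156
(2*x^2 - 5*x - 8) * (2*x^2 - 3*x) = 4*x^4 - 16*x^3 - x^2 + 24*x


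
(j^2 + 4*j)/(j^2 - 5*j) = (j + 4)/(j - 5)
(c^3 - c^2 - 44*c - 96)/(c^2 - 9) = (c^2 - 4*c - 32)/(c - 3)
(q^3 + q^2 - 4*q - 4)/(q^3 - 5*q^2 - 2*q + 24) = (q^2 - q - 2)/(q^2 - 7*q + 12)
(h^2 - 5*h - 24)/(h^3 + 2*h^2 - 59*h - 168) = 1/(h + 7)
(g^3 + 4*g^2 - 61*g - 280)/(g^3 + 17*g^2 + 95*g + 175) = (g - 8)/(g + 5)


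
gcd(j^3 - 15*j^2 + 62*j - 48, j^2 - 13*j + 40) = j - 8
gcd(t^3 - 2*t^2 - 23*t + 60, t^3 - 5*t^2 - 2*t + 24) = t^2 - 7*t + 12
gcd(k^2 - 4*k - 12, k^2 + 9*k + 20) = 1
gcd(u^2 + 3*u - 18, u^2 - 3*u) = u - 3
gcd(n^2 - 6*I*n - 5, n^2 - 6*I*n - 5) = n^2 - 6*I*n - 5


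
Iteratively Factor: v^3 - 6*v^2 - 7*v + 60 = (v - 4)*(v^2 - 2*v - 15) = (v - 5)*(v - 4)*(v + 3)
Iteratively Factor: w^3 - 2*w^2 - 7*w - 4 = (w + 1)*(w^2 - 3*w - 4) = (w - 4)*(w + 1)*(w + 1)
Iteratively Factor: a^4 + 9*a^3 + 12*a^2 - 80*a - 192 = (a + 4)*(a^3 + 5*a^2 - 8*a - 48) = (a + 4)^2*(a^2 + a - 12) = (a + 4)^3*(a - 3)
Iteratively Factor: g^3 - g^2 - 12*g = (g - 4)*(g^2 + 3*g) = g*(g - 4)*(g + 3)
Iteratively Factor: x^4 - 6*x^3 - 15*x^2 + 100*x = (x + 4)*(x^3 - 10*x^2 + 25*x) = (x - 5)*(x + 4)*(x^2 - 5*x) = (x - 5)^2*(x + 4)*(x)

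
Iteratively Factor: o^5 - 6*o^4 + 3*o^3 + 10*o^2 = (o)*(o^4 - 6*o^3 + 3*o^2 + 10*o) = o*(o + 1)*(o^3 - 7*o^2 + 10*o) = o*(o - 5)*(o + 1)*(o^2 - 2*o) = o^2*(o - 5)*(o + 1)*(o - 2)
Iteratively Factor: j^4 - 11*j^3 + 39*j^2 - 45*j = (j - 3)*(j^3 - 8*j^2 + 15*j) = j*(j - 3)*(j^2 - 8*j + 15) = j*(j - 5)*(j - 3)*(j - 3)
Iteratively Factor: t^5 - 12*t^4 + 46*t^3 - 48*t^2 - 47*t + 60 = (t - 4)*(t^4 - 8*t^3 + 14*t^2 + 8*t - 15) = (t - 4)*(t + 1)*(t^3 - 9*t^2 + 23*t - 15) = (t - 5)*(t - 4)*(t + 1)*(t^2 - 4*t + 3) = (t - 5)*(t - 4)*(t - 3)*(t + 1)*(t - 1)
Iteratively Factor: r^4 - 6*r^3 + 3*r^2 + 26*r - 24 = (r - 4)*(r^3 - 2*r^2 - 5*r + 6) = (r - 4)*(r - 3)*(r^2 + r - 2) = (r - 4)*(r - 3)*(r - 1)*(r + 2)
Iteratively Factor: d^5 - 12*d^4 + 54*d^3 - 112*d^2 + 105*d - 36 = (d - 4)*(d^4 - 8*d^3 + 22*d^2 - 24*d + 9) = (d - 4)*(d - 3)*(d^3 - 5*d^2 + 7*d - 3) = (d - 4)*(d - 3)*(d - 1)*(d^2 - 4*d + 3) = (d - 4)*(d - 3)*(d - 1)^2*(d - 3)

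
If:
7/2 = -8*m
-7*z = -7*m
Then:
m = -7/16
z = -7/16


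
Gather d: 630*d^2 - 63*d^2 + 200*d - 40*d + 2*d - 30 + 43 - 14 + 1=567*d^2 + 162*d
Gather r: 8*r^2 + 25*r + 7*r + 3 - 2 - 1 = 8*r^2 + 32*r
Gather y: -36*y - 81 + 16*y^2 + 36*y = 16*y^2 - 81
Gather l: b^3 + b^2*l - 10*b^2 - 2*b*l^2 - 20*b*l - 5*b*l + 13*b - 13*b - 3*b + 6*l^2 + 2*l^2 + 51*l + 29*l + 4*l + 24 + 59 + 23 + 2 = b^3 - 10*b^2 - 3*b + l^2*(8 - 2*b) + l*(b^2 - 25*b + 84) + 108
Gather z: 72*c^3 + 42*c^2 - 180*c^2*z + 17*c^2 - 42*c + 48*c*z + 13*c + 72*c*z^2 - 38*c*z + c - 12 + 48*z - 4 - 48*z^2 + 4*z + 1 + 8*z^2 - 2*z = 72*c^3 + 59*c^2 - 28*c + z^2*(72*c - 40) + z*(-180*c^2 + 10*c + 50) - 15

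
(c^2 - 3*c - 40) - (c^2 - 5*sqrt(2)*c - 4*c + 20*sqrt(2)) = c + 5*sqrt(2)*c - 40 - 20*sqrt(2)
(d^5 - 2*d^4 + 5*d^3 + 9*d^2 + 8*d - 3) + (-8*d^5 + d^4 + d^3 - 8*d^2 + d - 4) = -7*d^5 - d^4 + 6*d^3 + d^2 + 9*d - 7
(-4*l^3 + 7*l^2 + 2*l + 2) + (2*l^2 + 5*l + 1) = -4*l^3 + 9*l^2 + 7*l + 3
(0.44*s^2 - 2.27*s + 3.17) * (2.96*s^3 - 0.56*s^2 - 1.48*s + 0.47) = 1.3024*s^5 - 6.9656*s^4 + 10.0032*s^3 + 1.7912*s^2 - 5.7585*s + 1.4899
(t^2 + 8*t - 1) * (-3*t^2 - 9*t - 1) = -3*t^4 - 33*t^3 - 70*t^2 + t + 1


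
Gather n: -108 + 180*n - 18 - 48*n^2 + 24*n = -48*n^2 + 204*n - 126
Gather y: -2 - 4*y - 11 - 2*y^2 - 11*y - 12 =-2*y^2 - 15*y - 25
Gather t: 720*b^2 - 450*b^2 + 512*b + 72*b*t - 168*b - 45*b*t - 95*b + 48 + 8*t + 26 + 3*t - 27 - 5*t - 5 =270*b^2 + 249*b + t*(27*b + 6) + 42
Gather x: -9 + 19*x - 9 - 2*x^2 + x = -2*x^2 + 20*x - 18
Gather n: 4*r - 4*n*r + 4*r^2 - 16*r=-4*n*r + 4*r^2 - 12*r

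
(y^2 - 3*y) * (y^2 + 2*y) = y^4 - y^3 - 6*y^2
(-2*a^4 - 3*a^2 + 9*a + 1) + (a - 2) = -2*a^4 - 3*a^2 + 10*a - 1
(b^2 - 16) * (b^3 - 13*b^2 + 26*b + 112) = b^5 - 13*b^4 + 10*b^3 + 320*b^2 - 416*b - 1792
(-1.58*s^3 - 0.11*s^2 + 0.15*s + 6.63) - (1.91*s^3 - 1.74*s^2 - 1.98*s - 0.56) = -3.49*s^3 + 1.63*s^2 + 2.13*s + 7.19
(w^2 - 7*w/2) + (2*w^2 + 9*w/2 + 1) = 3*w^2 + w + 1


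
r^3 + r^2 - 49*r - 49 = (r - 7)*(r + 1)*(r + 7)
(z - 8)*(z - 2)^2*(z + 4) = z^4 - 8*z^3 - 12*z^2 + 112*z - 128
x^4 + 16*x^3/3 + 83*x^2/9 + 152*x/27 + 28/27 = (x + 1/3)*(x + 2/3)*(x + 2)*(x + 7/3)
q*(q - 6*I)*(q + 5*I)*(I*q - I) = I*q^4 + q^3 - I*q^3 - q^2 + 30*I*q^2 - 30*I*q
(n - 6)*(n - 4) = n^2 - 10*n + 24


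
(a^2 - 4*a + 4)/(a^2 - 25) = (a^2 - 4*a + 4)/(a^2 - 25)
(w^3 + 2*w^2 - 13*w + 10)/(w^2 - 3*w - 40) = (w^2 - 3*w + 2)/(w - 8)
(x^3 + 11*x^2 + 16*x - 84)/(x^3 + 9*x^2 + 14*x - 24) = (x^2 + 5*x - 14)/(x^2 + 3*x - 4)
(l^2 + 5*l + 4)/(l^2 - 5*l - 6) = (l + 4)/(l - 6)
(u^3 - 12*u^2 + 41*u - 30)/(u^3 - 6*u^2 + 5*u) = (u - 6)/u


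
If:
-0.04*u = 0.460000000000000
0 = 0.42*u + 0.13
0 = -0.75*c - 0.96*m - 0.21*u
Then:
No Solution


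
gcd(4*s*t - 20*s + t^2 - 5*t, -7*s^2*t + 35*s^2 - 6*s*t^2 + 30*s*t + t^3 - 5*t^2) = t - 5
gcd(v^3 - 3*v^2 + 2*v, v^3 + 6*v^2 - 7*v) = v^2 - v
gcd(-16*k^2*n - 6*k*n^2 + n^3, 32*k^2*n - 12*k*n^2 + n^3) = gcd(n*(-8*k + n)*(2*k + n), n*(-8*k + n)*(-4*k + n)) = 8*k*n - n^2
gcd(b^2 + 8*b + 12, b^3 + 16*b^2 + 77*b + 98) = b + 2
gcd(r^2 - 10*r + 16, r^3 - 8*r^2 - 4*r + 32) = r^2 - 10*r + 16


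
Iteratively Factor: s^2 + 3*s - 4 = (s - 1)*(s + 4)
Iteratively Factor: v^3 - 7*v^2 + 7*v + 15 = (v - 5)*(v^2 - 2*v - 3) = (v - 5)*(v + 1)*(v - 3)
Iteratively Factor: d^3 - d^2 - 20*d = (d + 4)*(d^2 - 5*d) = d*(d + 4)*(d - 5)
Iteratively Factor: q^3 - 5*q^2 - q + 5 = (q + 1)*(q^2 - 6*q + 5) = (q - 5)*(q + 1)*(q - 1)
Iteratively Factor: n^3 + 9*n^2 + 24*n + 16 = (n + 1)*(n^2 + 8*n + 16) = (n + 1)*(n + 4)*(n + 4)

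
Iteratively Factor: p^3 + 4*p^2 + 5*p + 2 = (p + 1)*(p^2 + 3*p + 2) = (p + 1)^2*(p + 2)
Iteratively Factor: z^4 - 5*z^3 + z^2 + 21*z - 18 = (z - 3)*(z^3 - 2*z^2 - 5*z + 6) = (z - 3)^2*(z^2 + z - 2) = (z - 3)^2*(z - 1)*(z + 2)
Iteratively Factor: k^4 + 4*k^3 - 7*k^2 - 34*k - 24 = (k + 1)*(k^3 + 3*k^2 - 10*k - 24) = (k + 1)*(k + 4)*(k^2 - k - 6) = (k + 1)*(k + 2)*(k + 4)*(k - 3)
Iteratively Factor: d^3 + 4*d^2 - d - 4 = (d + 4)*(d^2 - 1) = (d - 1)*(d + 4)*(d + 1)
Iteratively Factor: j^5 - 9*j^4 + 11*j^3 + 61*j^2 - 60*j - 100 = (j + 2)*(j^4 - 11*j^3 + 33*j^2 - 5*j - 50) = (j - 5)*(j + 2)*(j^3 - 6*j^2 + 3*j + 10) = (j - 5)^2*(j + 2)*(j^2 - j - 2) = (j - 5)^2*(j + 1)*(j + 2)*(j - 2)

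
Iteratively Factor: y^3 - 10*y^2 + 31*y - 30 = (y - 3)*(y^2 - 7*y + 10) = (y - 3)*(y - 2)*(y - 5)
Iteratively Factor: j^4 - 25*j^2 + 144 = (j - 3)*(j^3 + 3*j^2 - 16*j - 48) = (j - 3)*(j + 3)*(j^2 - 16) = (j - 3)*(j + 3)*(j + 4)*(j - 4)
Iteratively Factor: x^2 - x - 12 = (x + 3)*(x - 4)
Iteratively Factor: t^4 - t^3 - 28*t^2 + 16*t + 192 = (t - 4)*(t^3 + 3*t^2 - 16*t - 48) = (t - 4)*(t + 4)*(t^2 - t - 12) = (t - 4)*(t + 3)*(t + 4)*(t - 4)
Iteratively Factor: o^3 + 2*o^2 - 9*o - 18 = (o + 2)*(o^2 - 9) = (o + 2)*(o + 3)*(o - 3)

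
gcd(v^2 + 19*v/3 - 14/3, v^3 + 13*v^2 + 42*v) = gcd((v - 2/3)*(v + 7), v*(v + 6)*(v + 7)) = v + 7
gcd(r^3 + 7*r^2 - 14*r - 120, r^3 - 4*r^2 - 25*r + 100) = r^2 + r - 20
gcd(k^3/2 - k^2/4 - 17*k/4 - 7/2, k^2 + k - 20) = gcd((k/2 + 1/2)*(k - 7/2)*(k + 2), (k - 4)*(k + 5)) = 1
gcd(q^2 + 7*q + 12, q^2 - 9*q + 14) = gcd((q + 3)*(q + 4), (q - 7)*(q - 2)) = 1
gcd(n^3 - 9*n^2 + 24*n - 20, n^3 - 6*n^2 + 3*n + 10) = n^2 - 7*n + 10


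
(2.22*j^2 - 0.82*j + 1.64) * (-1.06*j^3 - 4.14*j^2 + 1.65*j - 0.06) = -2.3532*j^5 - 8.3216*j^4 + 5.3194*j^3 - 8.2758*j^2 + 2.7552*j - 0.0984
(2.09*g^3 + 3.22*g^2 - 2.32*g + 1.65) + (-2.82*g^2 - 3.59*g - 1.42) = 2.09*g^3 + 0.4*g^2 - 5.91*g + 0.23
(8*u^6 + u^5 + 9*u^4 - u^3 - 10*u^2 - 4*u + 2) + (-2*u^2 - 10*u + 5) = 8*u^6 + u^5 + 9*u^4 - u^3 - 12*u^2 - 14*u + 7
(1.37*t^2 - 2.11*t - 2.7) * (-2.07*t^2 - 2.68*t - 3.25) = -2.8359*t^4 + 0.696099999999999*t^3 + 6.7913*t^2 + 14.0935*t + 8.775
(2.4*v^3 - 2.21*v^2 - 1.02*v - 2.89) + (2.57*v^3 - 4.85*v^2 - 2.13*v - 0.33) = 4.97*v^3 - 7.06*v^2 - 3.15*v - 3.22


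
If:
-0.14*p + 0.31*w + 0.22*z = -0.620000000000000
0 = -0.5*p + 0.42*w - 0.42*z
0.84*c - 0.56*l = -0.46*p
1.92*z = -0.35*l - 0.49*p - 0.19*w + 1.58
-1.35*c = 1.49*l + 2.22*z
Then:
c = -4.37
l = 50.20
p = 69.10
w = 51.23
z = -31.03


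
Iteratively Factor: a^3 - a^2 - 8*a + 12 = (a - 2)*(a^2 + a - 6) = (a - 2)^2*(a + 3)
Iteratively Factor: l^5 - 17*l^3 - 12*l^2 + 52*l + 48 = (l + 2)*(l^4 - 2*l^3 - 13*l^2 + 14*l + 24) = (l - 2)*(l + 2)*(l^3 - 13*l - 12) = (l - 4)*(l - 2)*(l + 2)*(l^2 + 4*l + 3) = (l - 4)*(l - 2)*(l + 2)*(l + 3)*(l + 1)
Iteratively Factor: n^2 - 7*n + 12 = (n - 4)*(n - 3)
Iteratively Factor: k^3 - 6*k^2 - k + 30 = (k - 3)*(k^2 - 3*k - 10) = (k - 3)*(k + 2)*(k - 5)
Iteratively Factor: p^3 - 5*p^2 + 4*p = (p - 1)*(p^2 - 4*p) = p*(p - 1)*(p - 4)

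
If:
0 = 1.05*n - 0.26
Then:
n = 0.25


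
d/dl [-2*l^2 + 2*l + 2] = 2 - 4*l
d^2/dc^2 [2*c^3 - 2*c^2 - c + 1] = 12*c - 4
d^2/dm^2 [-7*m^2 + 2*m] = -14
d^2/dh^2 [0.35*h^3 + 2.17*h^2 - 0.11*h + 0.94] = 2.1*h + 4.34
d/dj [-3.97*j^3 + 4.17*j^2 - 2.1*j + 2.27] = -11.91*j^2 + 8.34*j - 2.1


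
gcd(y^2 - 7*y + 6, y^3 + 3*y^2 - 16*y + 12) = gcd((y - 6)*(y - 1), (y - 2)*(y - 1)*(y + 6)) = y - 1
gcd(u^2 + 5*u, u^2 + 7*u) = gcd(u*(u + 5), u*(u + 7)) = u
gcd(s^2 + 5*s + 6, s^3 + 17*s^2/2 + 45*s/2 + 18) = s + 3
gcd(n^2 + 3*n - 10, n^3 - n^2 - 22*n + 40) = n^2 + 3*n - 10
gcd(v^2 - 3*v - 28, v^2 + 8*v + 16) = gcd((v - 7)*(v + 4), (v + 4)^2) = v + 4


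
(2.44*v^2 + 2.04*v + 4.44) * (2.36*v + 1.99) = 5.7584*v^3 + 9.67*v^2 + 14.538*v + 8.8356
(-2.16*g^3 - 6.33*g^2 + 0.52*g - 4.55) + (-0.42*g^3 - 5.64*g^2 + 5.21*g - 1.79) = -2.58*g^3 - 11.97*g^2 + 5.73*g - 6.34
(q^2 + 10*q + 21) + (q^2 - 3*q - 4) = 2*q^2 + 7*q + 17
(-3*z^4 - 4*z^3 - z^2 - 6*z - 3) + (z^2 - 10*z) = -3*z^4 - 4*z^3 - 16*z - 3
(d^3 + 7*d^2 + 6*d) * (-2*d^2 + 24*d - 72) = -2*d^5 + 10*d^4 + 84*d^3 - 360*d^2 - 432*d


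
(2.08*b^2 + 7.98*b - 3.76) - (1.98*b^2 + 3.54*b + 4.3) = 0.1*b^2 + 4.44*b - 8.06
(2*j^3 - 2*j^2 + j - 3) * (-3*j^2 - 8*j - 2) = -6*j^5 - 10*j^4 + 9*j^3 + 5*j^2 + 22*j + 6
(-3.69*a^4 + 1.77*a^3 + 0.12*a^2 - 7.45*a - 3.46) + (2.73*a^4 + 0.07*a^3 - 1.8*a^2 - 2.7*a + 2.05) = -0.96*a^4 + 1.84*a^3 - 1.68*a^2 - 10.15*a - 1.41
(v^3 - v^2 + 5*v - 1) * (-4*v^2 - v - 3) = -4*v^5 + 3*v^4 - 22*v^3 + 2*v^2 - 14*v + 3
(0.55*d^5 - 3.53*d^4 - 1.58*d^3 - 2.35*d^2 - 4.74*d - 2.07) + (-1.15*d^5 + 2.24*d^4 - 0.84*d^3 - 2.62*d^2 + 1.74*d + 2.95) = -0.6*d^5 - 1.29*d^4 - 2.42*d^3 - 4.97*d^2 - 3.0*d + 0.88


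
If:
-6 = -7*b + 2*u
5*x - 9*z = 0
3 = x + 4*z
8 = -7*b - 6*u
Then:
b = 5/14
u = -7/4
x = 27/29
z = 15/29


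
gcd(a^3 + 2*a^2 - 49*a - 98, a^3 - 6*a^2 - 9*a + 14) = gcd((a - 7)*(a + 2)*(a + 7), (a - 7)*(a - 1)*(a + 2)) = a^2 - 5*a - 14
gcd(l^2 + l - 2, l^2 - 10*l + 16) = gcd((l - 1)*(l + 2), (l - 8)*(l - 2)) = 1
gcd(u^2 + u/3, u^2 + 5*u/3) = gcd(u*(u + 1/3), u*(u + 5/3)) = u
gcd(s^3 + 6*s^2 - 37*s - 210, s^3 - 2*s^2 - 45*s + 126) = s^2 + s - 42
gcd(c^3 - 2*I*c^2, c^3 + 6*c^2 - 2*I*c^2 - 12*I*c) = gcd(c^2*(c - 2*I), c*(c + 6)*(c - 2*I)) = c^2 - 2*I*c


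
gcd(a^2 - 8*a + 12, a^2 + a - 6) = a - 2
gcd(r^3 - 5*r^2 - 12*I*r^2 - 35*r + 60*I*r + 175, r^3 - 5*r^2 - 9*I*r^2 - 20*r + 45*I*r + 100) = r^2 + r*(-5 - 5*I) + 25*I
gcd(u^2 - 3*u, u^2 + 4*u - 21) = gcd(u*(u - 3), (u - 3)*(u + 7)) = u - 3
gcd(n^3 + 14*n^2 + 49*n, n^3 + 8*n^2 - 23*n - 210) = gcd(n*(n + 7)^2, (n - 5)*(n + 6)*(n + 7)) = n + 7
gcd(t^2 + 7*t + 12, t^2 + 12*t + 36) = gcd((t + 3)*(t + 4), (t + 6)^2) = 1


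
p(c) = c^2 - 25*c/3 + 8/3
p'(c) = 2*c - 25/3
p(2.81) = -12.85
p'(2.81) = -2.71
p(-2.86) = 34.68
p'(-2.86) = -14.05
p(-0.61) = 8.12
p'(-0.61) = -9.55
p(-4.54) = 61.11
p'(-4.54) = -17.41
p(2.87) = -13.01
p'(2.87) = -2.59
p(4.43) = -14.63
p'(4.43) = 0.53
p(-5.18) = 72.67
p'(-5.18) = -18.69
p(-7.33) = 117.48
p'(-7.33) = -22.99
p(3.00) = -13.33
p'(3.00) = -2.33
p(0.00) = 2.67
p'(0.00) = -8.33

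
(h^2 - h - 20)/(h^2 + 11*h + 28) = (h - 5)/(h + 7)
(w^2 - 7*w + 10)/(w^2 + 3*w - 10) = (w - 5)/(w + 5)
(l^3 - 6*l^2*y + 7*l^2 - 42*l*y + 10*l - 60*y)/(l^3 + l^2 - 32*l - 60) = (l - 6*y)/(l - 6)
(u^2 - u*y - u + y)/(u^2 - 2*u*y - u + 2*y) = (-u + y)/(-u + 2*y)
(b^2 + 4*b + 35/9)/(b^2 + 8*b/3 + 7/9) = (3*b + 5)/(3*b + 1)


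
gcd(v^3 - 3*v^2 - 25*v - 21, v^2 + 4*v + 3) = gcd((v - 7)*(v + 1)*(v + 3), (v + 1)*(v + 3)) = v^2 + 4*v + 3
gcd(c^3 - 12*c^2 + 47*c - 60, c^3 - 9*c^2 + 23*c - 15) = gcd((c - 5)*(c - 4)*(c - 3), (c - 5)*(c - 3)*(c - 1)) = c^2 - 8*c + 15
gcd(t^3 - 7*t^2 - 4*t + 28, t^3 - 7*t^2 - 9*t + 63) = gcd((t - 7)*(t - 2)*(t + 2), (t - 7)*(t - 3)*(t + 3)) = t - 7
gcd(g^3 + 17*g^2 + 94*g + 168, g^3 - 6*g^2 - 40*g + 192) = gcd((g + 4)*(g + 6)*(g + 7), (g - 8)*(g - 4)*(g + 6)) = g + 6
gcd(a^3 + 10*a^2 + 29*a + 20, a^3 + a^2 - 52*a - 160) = a^2 + 9*a + 20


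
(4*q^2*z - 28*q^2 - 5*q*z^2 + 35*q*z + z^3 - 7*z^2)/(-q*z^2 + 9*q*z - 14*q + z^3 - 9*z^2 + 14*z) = (-4*q + z)/(z - 2)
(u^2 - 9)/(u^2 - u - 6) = (u + 3)/(u + 2)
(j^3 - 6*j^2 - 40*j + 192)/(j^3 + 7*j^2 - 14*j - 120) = (j - 8)/(j + 5)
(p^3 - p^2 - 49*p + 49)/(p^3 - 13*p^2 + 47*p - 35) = (p + 7)/(p - 5)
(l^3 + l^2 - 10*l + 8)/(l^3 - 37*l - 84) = (l^2 - 3*l + 2)/(l^2 - 4*l - 21)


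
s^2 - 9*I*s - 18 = (s - 6*I)*(s - 3*I)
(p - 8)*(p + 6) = p^2 - 2*p - 48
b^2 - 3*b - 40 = (b - 8)*(b + 5)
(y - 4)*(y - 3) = y^2 - 7*y + 12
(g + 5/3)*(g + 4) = g^2 + 17*g/3 + 20/3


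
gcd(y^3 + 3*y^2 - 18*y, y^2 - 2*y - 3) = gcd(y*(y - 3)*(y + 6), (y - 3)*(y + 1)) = y - 3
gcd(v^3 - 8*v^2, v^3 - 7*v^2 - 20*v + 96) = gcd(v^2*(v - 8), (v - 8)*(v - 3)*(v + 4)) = v - 8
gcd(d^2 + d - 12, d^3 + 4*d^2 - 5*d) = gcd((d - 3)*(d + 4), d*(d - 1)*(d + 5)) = 1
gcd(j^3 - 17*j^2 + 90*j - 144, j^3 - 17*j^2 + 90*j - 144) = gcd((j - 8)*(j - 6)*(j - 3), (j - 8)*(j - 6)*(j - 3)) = j^3 - 17*j^2 + 90*j - 144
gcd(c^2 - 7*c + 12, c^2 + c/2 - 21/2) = c - 3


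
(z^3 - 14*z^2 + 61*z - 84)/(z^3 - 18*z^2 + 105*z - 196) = (z - 3)/(z - 7)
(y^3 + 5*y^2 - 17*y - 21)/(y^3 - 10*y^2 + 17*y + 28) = (y^2 + 4*y - 21)/(y^2 - 11*y + 28)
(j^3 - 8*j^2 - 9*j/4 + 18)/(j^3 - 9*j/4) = (j - 8)/j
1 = 1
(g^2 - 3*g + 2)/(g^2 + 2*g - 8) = (g - 1)/(g + 4)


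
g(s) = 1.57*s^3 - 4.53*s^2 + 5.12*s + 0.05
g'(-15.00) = 1200.77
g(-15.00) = -6394.75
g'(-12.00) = 792.08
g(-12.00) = -3426.67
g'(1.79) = 3.99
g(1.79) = 3.70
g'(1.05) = 0.80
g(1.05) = 2.25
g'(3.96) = 43.10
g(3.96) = 46.78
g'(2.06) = 6.44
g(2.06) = 5.10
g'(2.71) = 15.16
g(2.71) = 11.90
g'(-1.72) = 34.64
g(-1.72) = -30.15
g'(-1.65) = 32.89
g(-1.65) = -27.78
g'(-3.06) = 76.95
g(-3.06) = -103.02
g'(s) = 4.71*s^2 - 9.06*s + 5.12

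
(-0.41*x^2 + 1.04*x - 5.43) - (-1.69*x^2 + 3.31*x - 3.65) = 1.28*x^2 - 2.27*x - 1.78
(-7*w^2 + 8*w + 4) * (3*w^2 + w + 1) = -21*w^4 + 17*w^3 + 13*w^2 + 12*w + 4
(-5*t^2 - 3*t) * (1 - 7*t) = 35*t^3 + 16*t^2 - 3*t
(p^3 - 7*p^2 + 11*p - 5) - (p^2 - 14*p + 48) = p^3 - 8*p^2 + 25*p - 53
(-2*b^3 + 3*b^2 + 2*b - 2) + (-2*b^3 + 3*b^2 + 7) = -4*b^3 + 6*b^2 + 2*b + 5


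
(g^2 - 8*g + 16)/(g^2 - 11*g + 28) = (g - 4)/(g - 7)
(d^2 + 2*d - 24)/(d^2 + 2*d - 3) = (d^2 + 2*d - 24)/(d^2 + 2*d - 3)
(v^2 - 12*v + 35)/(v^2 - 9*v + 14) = (v - 5)/(v - 2)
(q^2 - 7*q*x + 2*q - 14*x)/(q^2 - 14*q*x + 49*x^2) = (-q - 2)/(-q + 7*x)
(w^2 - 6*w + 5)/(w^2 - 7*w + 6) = (w - 5)/(w - 6)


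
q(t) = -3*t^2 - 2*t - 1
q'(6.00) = -38.00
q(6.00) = -121.00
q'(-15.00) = 88.00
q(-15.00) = -646.00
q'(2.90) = -19.40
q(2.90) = -32.03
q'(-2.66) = 13.96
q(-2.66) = -16.91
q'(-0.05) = -1.70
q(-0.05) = -0.91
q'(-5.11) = 28.66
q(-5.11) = -69.12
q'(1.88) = -13.28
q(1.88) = -15.36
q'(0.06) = -2.36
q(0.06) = -1.13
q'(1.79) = -12.74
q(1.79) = -14.19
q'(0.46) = -4.76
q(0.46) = -2.55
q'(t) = -6*t - 2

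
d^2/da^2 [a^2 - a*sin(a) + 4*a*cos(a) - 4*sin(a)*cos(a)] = a*sin(a) - 4*a*cos(a) - 8*sin(a) + 8*sin(2*a) - 2*cos(a) + 2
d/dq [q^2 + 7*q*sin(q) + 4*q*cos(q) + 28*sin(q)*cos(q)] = -4*q*sin(q) + 7*q*cos(q) + 2*q + 7*sin(q) + 4*cos(q) + 28*cos(2*q)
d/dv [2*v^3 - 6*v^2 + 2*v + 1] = 6*v^2 - 12*v + 2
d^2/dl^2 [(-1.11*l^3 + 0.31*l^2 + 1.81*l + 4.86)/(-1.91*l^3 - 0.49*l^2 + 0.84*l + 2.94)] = (-4.33952*l^6 - 28.933062*l^5 - 151.108122*l^4 - 99.314138*l^3 - 68.41548*l^2 - 109.821348*l - 17.280144)/(6.967871*l^9 + 5.362707*l^8 - 7.817439*l^7 - 36.775529*l^6 - 13.07124*l^5 + 27.221166*l^4 + 56.195748*l^3 + 6.4827*l^2 - 21.781872*l - 25.412184)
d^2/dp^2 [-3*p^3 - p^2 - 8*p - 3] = -18*p - 2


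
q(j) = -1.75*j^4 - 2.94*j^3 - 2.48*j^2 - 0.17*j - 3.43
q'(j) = -7.0*j^3 - 8.82*j^2 - 4.96*j - 0.17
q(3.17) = -299.26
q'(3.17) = -327.51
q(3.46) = -406.30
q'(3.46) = -412.87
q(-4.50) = -502.59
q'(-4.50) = 481.42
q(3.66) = -495.44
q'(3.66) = -479.67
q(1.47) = -26.55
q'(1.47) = -48.76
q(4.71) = -1227.67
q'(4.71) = -950.61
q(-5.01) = -797.64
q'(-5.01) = 683.56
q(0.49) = -4.56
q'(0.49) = -5.54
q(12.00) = -41730.91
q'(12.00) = -13425.77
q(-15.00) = -79230.13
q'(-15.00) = 21714.73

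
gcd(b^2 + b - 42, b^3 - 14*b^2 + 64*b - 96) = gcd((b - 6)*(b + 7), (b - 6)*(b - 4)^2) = b - 6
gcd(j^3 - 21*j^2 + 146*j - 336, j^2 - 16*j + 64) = j - 8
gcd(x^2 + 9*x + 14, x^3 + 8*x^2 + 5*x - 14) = x^2 + 9*x + 14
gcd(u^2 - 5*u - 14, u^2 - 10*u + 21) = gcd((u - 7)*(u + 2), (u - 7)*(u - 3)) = u - 7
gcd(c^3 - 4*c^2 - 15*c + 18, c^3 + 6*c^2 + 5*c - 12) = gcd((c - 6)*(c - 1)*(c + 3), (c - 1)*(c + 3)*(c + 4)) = c^2 + 2*c - 3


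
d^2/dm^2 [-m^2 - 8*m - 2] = -2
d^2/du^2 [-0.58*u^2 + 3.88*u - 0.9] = -1.16000000000000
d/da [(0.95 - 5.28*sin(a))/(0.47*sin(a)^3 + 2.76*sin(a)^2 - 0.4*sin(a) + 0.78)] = (4.9632*sin(a)^3 + 13.2333*sin(a)^2 - 5.244*sin(a) - 3.7384)*cos(a)/(0.2209*sin(a)^6 + 2.5944*sin(a)^5 + 7.2416*sin(a)^4 - 1.4748*sin(a)^3 + 4.4656*sin(a)^2 - 0.624*sin(a) + 0.6084)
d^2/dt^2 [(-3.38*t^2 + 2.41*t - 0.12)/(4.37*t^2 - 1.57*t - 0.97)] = (-1.13686837721616e-13*t^4 + 45.667374*t^3 - 99.71466*t^2 + 66.234342*t - 15.309774)/(83.453453*t^6 - 89.946399*t^5 - 23.25714*t^4 + 36.060545*t^3 + 5.16234*t^2 - 4.431639*t - 0.912673)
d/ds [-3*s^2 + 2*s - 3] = 2 - 6*s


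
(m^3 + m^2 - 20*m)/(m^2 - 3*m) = (m^2 + m - 20)/(m - 3)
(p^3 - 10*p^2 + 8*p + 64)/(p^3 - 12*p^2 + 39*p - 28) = (p^2 - 6*p - 16)/(p^2 - 8*p + 7)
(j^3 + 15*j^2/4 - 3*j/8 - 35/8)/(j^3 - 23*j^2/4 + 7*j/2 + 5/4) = (8*j^2 + 38*j + 35)/(2*(4*j^2 - 19*j - 5))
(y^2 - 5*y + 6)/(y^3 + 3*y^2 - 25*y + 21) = (y - 2)/(y^2 + 6*y - 7)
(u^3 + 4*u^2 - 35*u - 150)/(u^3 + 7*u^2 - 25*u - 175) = (u^2 - u - 30)/(u^2 + 2*u - 35)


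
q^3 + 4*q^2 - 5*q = q*(q - 1)*(q + 5)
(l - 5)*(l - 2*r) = l^2 - 2*l*r - 5*l + 10*r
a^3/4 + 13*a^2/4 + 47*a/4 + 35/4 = (a/4 + 1/4)*(a + 5)*(a + 7)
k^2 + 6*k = k*(k + 6)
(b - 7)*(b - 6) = b^2 - 13*b + 42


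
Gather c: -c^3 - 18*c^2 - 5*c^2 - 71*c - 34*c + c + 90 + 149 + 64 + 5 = -c^3 - 23*c^2 - 104*c + 308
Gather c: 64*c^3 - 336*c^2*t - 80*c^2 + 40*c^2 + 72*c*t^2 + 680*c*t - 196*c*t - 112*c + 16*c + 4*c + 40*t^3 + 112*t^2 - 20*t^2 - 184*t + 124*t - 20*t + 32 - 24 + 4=64*c^3 + c^2*(-336*t - 40) + c*(72*t^2 + 484*t - 92) + 40*t^3 + 92*t^2 - 80*t + 12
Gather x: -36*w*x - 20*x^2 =-36*w*x - 20*x^2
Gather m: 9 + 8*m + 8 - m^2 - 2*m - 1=-m^2 + 6*m + 16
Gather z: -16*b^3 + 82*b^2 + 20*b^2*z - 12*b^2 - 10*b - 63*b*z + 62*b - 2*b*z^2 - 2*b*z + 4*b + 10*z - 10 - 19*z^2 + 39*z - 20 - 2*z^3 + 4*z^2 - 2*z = -16*b^3 + 70*b^2 + 56*b - 2*z^3 + z^2*(-2*b - 15) + z*(20*b^2 - 65*b + 47) - 30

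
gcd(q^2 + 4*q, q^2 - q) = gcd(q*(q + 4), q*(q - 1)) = q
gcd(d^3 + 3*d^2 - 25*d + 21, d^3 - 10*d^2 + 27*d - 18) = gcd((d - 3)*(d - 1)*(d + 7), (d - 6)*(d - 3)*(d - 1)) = d^2 - 4*d + 3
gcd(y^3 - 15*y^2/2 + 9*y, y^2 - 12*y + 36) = y - 6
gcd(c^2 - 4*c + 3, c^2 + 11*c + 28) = 1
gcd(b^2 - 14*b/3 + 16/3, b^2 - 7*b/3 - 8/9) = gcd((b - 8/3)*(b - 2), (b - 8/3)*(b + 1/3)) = b - 8/3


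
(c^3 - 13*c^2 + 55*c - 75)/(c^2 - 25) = (c^2 - 8*c + 15)/(c + 5)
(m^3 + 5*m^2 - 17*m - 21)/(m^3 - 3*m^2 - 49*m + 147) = (m + 1)/(m - 7)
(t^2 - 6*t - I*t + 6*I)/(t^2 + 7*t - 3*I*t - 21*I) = (t^2 - t*(6 + I) + 6*I)/(t^2 + t*(7 - 3*I) - 21*I)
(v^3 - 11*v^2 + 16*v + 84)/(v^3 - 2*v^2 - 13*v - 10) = (v^2 - 13*v + 42)/(v^2 - 4*v - 5)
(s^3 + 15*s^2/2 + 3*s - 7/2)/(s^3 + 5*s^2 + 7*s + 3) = (2*s^2 + 13*s - 7)/(2*(s^2 + 4*s + 3))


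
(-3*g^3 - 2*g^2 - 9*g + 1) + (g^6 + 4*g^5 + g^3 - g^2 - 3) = g^6 + 4*g^5 - 2*g^3 - 3*g^2 - 9*g - 2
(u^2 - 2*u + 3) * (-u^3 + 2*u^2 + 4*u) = -u^5 + 4*u^4 - 3*u^3 - 2*u^2 + 12*u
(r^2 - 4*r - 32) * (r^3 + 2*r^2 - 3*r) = r^5 - 2*r^4 - 43*r^3 - 52*r^2 + 96*r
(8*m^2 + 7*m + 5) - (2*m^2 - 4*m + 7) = 6*m^2 + 11*m - 2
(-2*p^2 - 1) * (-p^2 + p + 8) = 2*p^4 - 2*p^3 - 15*p^2 - p - 8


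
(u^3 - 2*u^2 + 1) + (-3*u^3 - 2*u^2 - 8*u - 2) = -2*u^3 - 4*u^2 - 8*u - 1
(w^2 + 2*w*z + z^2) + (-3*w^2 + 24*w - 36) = -2*w^2 + 2*w*z + 24*w + z^2 - 36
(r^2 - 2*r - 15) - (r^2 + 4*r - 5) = -6*r - 10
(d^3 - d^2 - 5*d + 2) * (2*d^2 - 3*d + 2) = 2*d^5 - 5*d^4 - 5*d^3 + 17*d^2 - 16*d + 4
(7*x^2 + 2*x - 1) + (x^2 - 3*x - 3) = 8*x^2 - x - 4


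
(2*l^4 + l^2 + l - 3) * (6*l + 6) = 12*l^5 + 12*l^4 + 6*l^3 + 12*l^2 - 12*l - 18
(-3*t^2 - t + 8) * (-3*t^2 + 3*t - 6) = 9*t^4 - 6*t^3 - 9*t^2 + 30*t - 48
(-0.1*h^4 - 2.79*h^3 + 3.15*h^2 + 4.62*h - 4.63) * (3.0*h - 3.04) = -0.3*h^5 - 8.066*h^4 + 17.9316*h^3 + 4.284*h^2 - 27.9348*h + 14.0752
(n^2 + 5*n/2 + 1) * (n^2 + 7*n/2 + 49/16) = n^4 + 6*n^3 + 205*n^2/16 + 357*n/32 + 49/16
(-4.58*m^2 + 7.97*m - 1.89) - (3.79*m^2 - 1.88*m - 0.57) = -8.37*m^2 + 9.85*m - 1.32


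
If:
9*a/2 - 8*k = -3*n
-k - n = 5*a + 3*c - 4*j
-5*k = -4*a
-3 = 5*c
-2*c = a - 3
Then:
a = 21/5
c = -3/5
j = 1261/200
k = 84/25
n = 133/50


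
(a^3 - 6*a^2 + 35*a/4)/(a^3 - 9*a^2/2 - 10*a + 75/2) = a*(2*a - 7)/(2*(a^2 - 2*a - 15))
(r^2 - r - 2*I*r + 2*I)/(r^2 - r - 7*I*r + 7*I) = (r - 2*I)/(r - 7*I)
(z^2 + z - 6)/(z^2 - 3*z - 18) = (z - 2)/(z - 6)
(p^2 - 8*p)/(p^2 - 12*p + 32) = p/(p - 4)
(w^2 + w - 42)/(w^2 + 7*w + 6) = (w^2 + w - 42)/(w^2 + 7*w + 6)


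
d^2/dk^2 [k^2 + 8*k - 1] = 2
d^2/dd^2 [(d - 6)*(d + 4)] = 2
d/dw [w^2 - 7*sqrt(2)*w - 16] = 2*w - 7*sqrt(2)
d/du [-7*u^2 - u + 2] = -14*u - 1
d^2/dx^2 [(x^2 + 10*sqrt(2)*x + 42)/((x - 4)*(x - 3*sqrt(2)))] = 2*(4*x^3 + 13*sqrt(2)*x^3 - 36*sqrt(2)*x^2 + 126*x^2 - 1224*x - 378*sqrt(2)*x + 1224*sqrt(2) + 2676)/(x^6 - 9*sqrt(2)*x^5 - 12*x^5 + 102*x^4 + 108*sqrt(2)*x^4 - 712*x^3 - 486*sqrt(2)*x^3 + 1224*sqrt(2)*x^2 + 2592*x^2 - 2592*sqrt(2)*x - 3456*x + 3456*sqrt(2))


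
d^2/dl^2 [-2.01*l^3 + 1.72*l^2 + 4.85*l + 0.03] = 3.44 - 12.06*l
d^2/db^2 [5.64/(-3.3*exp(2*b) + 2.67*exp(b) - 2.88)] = (-5.64*(6.6*exp(b) - 2.67)*(13.2*exp(b) - 5.34)*exp(b) + (74.448*exp(b) - 15.0588)*(3.3*exp(2*b) - 2.67*exp(b) + 2.88))*exp(b)/(3.3*exp(2*b) - 2.67*exp(b) + 2.88)^3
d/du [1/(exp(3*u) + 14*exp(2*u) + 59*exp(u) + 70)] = (-3*exp(2*u) - 28*exp(u) - 59)*exp(u)/(exp(3*u) + 14*exp(2*u) + 59*exp(u) + 70)^2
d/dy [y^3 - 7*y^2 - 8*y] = 3*y^2 - 14*y - 8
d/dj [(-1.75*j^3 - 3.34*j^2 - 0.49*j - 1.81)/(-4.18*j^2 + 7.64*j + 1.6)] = (7.315*j^4 - 26.74*j^3 - 35.9658*j^2 - 25.8196*j + 13.0444)/(17.4724*j^4 - 63.8704*j^3 + 44.9936*j^2 + 24.448*j + 2.56)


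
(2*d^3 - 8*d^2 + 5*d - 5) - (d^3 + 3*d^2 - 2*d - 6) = d^3 - 11*d^2 + 7*d + 1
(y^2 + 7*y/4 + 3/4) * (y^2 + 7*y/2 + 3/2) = y^4 + 21*y^3/4 + 67*y^2/8 + 21*y/4 + 9/8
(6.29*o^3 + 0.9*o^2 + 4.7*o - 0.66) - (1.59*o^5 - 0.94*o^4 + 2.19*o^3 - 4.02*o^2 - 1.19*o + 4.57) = -1.59*o^5 + 0.94*o^4 + 4.1*o^3 + 4.92*o^2 + 5.89*o - 5.23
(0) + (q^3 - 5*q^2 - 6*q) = q^3 - 5*q^2 - 6*q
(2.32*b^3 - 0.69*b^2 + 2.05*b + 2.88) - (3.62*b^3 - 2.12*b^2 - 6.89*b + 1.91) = -1.3*b^3 + 1.43*b^2 + 8.94*b + 0.97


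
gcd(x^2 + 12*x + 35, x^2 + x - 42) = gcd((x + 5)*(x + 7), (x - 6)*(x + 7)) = x + 7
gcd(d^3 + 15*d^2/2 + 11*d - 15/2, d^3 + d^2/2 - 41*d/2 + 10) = d^2 + 9*d/2 - 5/2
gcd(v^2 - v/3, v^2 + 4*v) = v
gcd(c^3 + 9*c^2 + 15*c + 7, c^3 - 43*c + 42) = c + 7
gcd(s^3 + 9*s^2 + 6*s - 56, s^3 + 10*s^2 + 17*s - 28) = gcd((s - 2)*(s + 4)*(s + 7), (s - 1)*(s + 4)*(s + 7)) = s^2 + 11*s + 28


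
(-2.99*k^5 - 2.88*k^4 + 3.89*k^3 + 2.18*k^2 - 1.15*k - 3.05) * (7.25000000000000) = -21.6775*k^5 - 20.88*k^4 + 28.2025*k^3 + 15.805*k^2 - 8.3375*k - 22.1125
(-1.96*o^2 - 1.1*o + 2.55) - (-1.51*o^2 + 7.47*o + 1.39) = -0.45*o^2 - 8.57*o + 1.16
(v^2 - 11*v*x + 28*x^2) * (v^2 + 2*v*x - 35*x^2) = v^4 - 9*v^3*x - 29*v^2*x^2 + 441*v*x^3 - 980*x^4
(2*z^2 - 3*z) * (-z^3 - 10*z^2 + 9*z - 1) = -2*z^5 - 17*z^4 + 48*z^3 - 29*z^2 + 3*z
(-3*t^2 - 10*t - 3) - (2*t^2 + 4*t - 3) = -5*t^2 - 14*t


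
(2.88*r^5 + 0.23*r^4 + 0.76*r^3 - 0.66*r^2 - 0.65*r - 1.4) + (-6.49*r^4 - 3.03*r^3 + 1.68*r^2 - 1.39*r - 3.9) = 2.88*r^5 - 6.26*r^4 - 2.27*r^3 + 1.02*r^2 - 2.04*r - 5.3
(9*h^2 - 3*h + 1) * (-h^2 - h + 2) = -9*h^4 - 6*h^3 + 20*h^2 - 7*h + 2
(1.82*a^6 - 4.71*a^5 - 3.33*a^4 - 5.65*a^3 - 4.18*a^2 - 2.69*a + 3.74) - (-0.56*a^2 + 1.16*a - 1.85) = 1.82*a^6 - 4.71*a^5 - 3.33*a^4 - 5.65*a^3 - 3.62*a^2 - 3.85*a + 5.59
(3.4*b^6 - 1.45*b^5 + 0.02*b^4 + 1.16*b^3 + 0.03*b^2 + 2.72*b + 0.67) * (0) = 0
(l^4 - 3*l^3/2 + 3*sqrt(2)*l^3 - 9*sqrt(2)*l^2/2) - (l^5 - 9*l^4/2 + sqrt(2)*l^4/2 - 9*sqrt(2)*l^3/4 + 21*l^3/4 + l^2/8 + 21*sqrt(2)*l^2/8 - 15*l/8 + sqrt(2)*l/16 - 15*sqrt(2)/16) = -l^5 - sqrt(2)*l^4/2 + 11*l^4/2 - 27*l^3/4 + 21*sqrt(2)*l^3/4 - 57*sqrt(2)*l^2/8 - l^2/8 - sqrt(2)*l/16 + 15*l/8 + 15*sqrt(2)/16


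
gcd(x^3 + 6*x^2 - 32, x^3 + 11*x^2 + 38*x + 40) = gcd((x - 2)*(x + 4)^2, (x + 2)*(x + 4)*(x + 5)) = x + 4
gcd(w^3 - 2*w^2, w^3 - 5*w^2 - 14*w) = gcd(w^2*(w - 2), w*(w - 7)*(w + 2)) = w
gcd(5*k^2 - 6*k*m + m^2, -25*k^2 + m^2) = 5*k - m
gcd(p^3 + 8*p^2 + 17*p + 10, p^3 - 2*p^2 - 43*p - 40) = p^2 + 6*p + 5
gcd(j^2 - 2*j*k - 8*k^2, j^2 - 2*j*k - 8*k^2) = j^2 - 2*j*k - 8*k^2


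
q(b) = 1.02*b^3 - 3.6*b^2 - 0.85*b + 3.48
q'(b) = 3.06*b^2 - 7.2*b - 0.85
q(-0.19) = 3.50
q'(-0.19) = 0.63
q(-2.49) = -32.47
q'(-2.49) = 36.05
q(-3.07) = -57.35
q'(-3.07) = 50.09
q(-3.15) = -61.44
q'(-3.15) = 52.19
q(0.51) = 2.25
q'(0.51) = -3.73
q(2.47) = -5.21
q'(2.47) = 0.03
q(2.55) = -5.18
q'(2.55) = 0.69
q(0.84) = 0.83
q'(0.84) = -4.74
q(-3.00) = -53.91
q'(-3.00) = 48.29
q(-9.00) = -1024.05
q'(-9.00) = 311.81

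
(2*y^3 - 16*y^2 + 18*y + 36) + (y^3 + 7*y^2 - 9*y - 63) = 3*y^3 - 9*y^2 + 9*y - 27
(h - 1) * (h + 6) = h^2 + 5*h - 6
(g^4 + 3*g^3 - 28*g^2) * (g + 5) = g^5 + 8*g^4 - 13*g^3 - 140*g^2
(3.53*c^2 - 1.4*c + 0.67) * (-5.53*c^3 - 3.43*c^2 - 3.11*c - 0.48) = -19.5209*c^5 - 4.3659*c^4 - 9.8814*c^3 + 0.361499999999999*c^2 - 1.4117*c - 0.3216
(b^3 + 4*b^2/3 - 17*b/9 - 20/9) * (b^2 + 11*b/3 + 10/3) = b^5 + 5*b^4 + 19*b^3/3 - 127*b^2/27 - 130*b/9 - 200/27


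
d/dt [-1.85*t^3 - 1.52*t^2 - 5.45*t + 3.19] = -5.55*t^2 - 3.04*t - 5.45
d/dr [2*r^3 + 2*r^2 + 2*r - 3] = 6*r^2 + 4*r + 2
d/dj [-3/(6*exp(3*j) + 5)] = 54*exp(3*j)/(6*exp(3*j) + 5)^2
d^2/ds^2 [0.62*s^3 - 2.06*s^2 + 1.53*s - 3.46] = 3.72*s - 4.12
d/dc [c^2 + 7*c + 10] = 2*c + 7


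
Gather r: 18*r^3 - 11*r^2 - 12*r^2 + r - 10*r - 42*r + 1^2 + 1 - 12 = 18*r^3 - 23*r^2 - 51*r - 10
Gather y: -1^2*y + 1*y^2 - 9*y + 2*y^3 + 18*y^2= 2*y^3 + 19*y^2 - 10*y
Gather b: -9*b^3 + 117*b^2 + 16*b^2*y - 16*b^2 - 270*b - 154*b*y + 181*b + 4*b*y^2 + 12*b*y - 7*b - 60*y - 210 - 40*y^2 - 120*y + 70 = -9*b^3 + b^2*(16*y + 101) + b*(4*y^2 - 142*y - 96) - 40*y^2 - 180*y - 140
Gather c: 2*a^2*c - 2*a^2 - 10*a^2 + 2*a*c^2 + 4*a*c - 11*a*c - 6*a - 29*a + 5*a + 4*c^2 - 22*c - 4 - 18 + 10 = -12*a^2 - 30*a + c^2*(2*a + 4) + c*(2*a^2 - 7*a - 22) - 12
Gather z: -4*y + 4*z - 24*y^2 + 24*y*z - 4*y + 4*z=-24*y^2 - 8*y + z*(24*y + 8)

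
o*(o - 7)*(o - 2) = o^3 - 9*o^2 + 14*o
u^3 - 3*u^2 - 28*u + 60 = (u - 6)*(u - 2)*(u + 5)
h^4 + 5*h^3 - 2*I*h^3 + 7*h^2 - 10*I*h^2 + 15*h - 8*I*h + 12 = (h + 1)*(h + 4)*(h - 3*I)*(h + I)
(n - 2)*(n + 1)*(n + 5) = n^3 + 4*n^2 - 7*n - 10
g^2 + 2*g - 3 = (g - 1)*(g + 3)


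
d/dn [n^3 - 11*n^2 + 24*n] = 3*n^2 - 22*n + 24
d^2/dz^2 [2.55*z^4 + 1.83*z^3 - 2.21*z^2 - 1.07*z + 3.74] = 30.6*z^2 + 10.98*z - 4.42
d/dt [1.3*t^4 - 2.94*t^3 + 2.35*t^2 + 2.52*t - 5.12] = 5.2*t^3 - 8.82*t^2 + 4.7*t + 2.52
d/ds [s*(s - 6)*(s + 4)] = 3*s^2 - 4*s - 24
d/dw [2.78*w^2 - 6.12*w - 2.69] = 5.56*w - 6.12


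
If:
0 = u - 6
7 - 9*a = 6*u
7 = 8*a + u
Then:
No Solution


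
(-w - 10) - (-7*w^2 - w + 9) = 7*w^2 - 19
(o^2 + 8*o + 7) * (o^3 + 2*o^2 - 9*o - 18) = o^5 + 10*o^4 + 14*o^3 - 76*o^2 - 207*o - 126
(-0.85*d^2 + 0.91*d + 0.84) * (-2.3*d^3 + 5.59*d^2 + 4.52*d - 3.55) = 1.955*d^5 - 6.8445*d^4 - 0.687099999999999*d^3 + 11.8263*d^2 + 0.566299999999999*d - 2.982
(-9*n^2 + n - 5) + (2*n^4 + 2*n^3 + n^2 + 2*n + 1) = 2*n^4 + 2*n^3 - 8*n^2 + 3*n - 4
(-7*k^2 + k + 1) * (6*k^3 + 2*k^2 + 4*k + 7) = -42*k^5 - 8*k^4 - 20*k^3 - 43*k^2 + 11*k + 7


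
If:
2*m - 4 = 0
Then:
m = 2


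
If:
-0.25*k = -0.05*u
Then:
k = 0.2*u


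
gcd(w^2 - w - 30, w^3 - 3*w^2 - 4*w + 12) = 1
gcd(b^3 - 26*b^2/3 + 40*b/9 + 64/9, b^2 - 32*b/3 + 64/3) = b - 8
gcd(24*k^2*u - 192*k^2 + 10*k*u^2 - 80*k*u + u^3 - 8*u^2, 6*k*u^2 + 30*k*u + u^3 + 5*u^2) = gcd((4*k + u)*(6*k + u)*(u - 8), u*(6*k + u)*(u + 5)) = 6*k + u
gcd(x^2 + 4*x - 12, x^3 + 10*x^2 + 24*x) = x + 6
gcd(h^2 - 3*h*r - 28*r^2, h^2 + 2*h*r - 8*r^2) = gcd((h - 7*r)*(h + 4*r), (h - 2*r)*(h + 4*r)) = h + 4*r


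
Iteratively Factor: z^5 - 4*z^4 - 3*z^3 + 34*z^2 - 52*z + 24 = (z - 2)*(z^4 - 2*z^3 - 7*z^2 + 20*z - 12) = (z - 2)^2*(z^3 - 7*z + 6) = (z - 2)^2*(z - 1)*(z^2 + z - 6) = (z - 2)^3*(z - 1)*(z + 3)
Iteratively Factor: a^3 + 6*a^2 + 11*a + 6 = (a + 3)*(a^2 + 3*a + 2) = (a + 1)*(a + 3)*(a + 2)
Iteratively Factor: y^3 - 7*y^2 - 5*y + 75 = (y + 3)*(y^2 - 10*y + 25) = (y - 5)*(y + 3)*(y - 5)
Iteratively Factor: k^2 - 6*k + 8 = (k - 4)*(k - 2)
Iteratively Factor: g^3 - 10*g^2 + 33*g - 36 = (g - 3)*(g^2 - 7*g + 12) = (g - 4)*(g - 3)*(g - 3)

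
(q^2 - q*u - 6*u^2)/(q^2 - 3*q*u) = (q + 2*u)/q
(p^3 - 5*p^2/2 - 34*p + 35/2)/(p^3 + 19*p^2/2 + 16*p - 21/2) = (p^2 - 2*p - 35)/(p^2 + 10*p + 21)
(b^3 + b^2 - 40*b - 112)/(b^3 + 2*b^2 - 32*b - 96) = (b - 7)/(b - 6)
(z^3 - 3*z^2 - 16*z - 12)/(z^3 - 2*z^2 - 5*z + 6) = (z^2 - 5*z - 6)/(z^2 - 4*z + 3)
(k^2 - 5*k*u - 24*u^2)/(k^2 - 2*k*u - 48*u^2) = (k + 3*u)/(k + 6*u)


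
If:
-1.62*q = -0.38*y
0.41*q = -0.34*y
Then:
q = 0.00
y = 0.00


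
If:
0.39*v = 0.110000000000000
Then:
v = 0.28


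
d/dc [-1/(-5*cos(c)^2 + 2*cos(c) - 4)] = 2*(5*cos(c) - 1)*sin(c)/(5*cos(c)^2 - 2*cos(c) + 4)^2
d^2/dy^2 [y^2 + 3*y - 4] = 2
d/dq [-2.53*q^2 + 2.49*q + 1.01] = 2.49 - 5.06*q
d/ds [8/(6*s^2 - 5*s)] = 8*(5 - 12*s)/(s^2*(6*s - 5)^2)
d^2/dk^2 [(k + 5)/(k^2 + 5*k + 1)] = 2*((k + 5)*(2*k + 5)^2 - (3*k + 10)*(k^2 + 5*k + 1))/(k^2 + 5*k + 1)^3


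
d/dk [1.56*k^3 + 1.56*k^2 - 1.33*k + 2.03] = 4.68*k^2 + 3.12*k - 1.33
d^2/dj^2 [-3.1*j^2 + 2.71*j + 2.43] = -6.20000000000000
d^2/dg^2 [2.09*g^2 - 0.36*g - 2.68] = 4.18000000000000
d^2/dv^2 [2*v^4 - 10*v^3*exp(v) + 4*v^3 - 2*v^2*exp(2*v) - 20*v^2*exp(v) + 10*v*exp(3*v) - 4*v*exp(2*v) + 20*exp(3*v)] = -10*v^3*exp(v) - 8*v^2*exp(2*v) - 80*v^2*exp(v) + 24*v^2 + 90*v*exp(3*v) - 32*v*exp(2*v) - 140*v*exp(v) + 24*v + 240*exp(3*v) - 20*exp(2*v) - 40*exp(v)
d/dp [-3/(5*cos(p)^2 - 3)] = -60*sin(2*p)/(5*cos(2*p) - 1)^2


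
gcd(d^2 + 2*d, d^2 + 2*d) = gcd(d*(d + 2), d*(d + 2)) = d^2 + 2*d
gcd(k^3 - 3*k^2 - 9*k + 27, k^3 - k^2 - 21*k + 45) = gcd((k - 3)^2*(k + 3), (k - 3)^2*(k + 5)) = k^2 - 6*k + 9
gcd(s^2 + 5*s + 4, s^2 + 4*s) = s + 4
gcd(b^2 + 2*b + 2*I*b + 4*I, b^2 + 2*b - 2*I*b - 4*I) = b + 2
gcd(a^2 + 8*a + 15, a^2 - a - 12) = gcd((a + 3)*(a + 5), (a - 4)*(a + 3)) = a + 3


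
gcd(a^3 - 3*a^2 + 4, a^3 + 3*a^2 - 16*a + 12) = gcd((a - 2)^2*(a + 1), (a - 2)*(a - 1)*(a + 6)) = a - 2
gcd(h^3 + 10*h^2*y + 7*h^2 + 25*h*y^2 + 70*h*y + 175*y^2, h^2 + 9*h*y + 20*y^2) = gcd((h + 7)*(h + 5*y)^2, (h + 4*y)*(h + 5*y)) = h + 5*y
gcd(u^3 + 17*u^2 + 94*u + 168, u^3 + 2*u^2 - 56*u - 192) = u^2 + 10*u + 24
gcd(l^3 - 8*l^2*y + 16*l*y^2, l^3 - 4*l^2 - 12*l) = l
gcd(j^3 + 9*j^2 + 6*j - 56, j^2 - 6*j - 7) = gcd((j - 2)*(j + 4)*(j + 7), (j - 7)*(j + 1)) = 1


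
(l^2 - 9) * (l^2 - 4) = l^4 - 13*l^2 + 36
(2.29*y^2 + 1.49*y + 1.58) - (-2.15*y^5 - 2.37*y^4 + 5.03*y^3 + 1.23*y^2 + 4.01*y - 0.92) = 2.15*y^5 + 2.37*y^4 - 5.03*y^3 + 1.06*y^2 - 2.52*y + 2.5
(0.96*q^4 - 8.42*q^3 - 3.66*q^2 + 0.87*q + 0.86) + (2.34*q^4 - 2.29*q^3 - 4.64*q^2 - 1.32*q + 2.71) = 3.3*q^4 - 10.71*q^3 - 8.3*q^2 - 0.45*q + 3.57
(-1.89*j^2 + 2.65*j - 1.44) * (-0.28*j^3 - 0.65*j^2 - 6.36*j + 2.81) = 0.5292*j^5 + 0.4865*j^4 + 10.7011*j^3 - 21.2289*j^2 + 16.6049*j - 4.0464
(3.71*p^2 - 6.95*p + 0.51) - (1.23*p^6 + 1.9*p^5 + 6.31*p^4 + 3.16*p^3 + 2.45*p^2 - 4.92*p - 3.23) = -1.23*p^6 - 1.9*p^5 - 6.31*p^4 - 3.16*p^3 + 1.26*p^2 - 2.03*p + 3.74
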